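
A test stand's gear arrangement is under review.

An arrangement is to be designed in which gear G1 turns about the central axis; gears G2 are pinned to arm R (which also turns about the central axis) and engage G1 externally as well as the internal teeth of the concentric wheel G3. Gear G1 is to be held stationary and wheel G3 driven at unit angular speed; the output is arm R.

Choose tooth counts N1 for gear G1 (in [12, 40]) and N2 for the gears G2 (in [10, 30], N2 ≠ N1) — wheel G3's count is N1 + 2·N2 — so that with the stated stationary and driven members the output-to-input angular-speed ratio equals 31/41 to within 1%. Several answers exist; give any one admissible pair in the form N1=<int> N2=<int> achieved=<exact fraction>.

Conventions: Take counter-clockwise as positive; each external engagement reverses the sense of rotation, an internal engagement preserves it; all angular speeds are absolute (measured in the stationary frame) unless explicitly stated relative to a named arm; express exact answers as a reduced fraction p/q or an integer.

class = planetary set [ratio 31/41 wanted; Willis about the carrier]
Willis with ω_sun = 0: ω_arm/ω_ring = N3/(N1+N3); set equal to 31/41  ⇒  N3/N1 = (31/41)/(1 − 31/41) = 31/10
N3 = N1 + 2·N2  ⇒  N2/N1 = (N3/N1 − 1)/2 = (31/10 − 1)/2 = 21/20
smallest multiple with N1 ≥ 12 and N2 ≥ 10: k = 1  ⇒  N1 = 1·20 = 20, N2 = 1·21 = 21 (N1 ≤ 40, N2 ≤ 30, N2 ≠ N1 ✓), N3 = 20 + 2·21 = 62
check: N3/(N1+N3) with N1 = 20, N3 = 62 gives 31/41; |achieved − target| = 0 ≤ 31/4100 ✓

N1=20 N2=21 achieved=31/41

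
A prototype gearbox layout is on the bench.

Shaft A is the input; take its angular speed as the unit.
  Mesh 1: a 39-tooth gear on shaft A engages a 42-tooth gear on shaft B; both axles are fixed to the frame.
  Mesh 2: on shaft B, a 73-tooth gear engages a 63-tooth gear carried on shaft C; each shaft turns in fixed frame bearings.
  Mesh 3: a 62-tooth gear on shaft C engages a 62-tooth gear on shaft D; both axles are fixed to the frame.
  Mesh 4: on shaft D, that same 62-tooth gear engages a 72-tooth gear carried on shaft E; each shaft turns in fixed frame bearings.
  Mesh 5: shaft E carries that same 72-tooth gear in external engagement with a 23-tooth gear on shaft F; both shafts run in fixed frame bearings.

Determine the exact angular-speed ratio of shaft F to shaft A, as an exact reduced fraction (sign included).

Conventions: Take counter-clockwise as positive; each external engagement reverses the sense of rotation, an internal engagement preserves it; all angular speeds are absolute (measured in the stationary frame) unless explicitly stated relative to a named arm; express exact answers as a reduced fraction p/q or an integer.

-29419/10143

class = fixed-axis compound train [5 meshes; 5 ratios multiply, 5 sense flips]
mesh 1 [39T→42T]: running ratio 13/14, sense −
mesh 2 [73T→63T]: running ratio 949/882, sense +
mesh 3 [62T→62T]: running ratio 949/882, sense −
mesh 4 [62T→72T]: running ratio 29419/31752, sense +
mesh 5 [72T→23T]: running ratio 29419/10143, sense −
ω_out/ω_in = -29419/10143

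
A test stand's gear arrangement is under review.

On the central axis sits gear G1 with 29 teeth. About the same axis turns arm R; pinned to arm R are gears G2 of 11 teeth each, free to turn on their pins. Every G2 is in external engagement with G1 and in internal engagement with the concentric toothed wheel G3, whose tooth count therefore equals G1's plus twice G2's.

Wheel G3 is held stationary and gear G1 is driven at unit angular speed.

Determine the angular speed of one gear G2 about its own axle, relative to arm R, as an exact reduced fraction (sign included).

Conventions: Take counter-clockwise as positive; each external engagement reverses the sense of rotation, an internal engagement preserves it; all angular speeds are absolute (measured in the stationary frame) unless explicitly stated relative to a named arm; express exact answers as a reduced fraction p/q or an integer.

-1479/880

class = planetary set [G3 = 29+2·11 = 51; Willis about the carrier]
ring teeth: 29 + 2·11 = 51
29(ω_sun−ω_arm) = −51(ω_ring−ω_arm),  ω_ring = 0, ω_sun = 1
29(1−ω_arm) = −51(0−ω_arm)  ⇒  80·ω_arm = 29  ⇒  ω_arm = 29/80
sun–planet mesh: 29·(1−29/80) = −11·(ω_p−ω_arm)  ⇒  ω_p−ω_arm = -1479/880
exact speed ratio = -1479/880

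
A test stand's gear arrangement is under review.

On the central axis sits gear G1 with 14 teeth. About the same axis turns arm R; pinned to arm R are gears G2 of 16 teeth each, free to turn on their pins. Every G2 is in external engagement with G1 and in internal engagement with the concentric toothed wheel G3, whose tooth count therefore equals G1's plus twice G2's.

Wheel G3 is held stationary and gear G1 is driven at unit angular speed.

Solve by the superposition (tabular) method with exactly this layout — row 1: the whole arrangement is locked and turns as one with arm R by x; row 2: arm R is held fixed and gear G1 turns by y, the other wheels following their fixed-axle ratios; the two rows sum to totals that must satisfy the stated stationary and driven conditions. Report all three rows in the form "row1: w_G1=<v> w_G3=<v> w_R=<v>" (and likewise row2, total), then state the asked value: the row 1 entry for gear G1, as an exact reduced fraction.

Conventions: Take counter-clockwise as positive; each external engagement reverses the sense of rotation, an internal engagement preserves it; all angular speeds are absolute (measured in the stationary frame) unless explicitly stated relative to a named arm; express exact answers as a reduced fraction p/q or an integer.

row1: w_G1=7/30 w_G3=7/30 w_R=7/30
row2: w_G1=23/30 w_G3=-7/30 w_R=0
total: w_G1=1 w_G3=0 w_R=7/30
asked value: 7/30

topology: planetary set — G1 14T / G2 16T / G3 46T, arm = carrier (Willis)
superposition row 1 [locked train]: every member turns x
superposition row 2 [arm held]: sun y, ring −(14/46)·y, arm 0
boundary: total ω_ring = x − (14/46)·y = 0 and total ω_sun = x + y = 1  ⇒  y = 23/30, x = 7/30
row 2 ring = −(14/46)·23/30 = -7/30
totals (row 1 + row 2): sun 7/30 + 23/30 = 1, ring 7/30 + (-7/30) = 0, arm 7/30 + 0 = 7/30
asked cell (row1, sun) = 7/30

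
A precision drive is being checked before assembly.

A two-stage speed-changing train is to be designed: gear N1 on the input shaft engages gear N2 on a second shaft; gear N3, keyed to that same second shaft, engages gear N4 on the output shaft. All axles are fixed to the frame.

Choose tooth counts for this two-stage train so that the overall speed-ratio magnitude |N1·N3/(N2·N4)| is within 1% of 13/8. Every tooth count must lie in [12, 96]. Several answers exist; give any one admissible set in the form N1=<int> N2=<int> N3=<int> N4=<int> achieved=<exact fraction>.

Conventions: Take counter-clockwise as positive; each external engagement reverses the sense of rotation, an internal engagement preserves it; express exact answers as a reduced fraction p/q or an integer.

class = fixed-axis compound train [2-stage, 13/8 wanted]
target = 13/8 in lowest terms: an exact hit needs N1·N3 = k·13 and N2·N4 = k·8 for one integer k, every count in [12, 96]; additionally prefer no 1:1 stage (N1 ≠ N2, N3 ≠ N4)
k = 1…17: no 1:1-free in-range split of k·13 and k·8 into factor pairs; take k = 18
k = 18: N1·N3 = 234 = 13·18, N2·N4 = 144 = 12·12
achieved = 13·18/(12·12) = 13/8; |achieved − target| = 0 ≤ 13/800 ✓

N1=13 N2=12 N3=18 N4=12 achieved=13/8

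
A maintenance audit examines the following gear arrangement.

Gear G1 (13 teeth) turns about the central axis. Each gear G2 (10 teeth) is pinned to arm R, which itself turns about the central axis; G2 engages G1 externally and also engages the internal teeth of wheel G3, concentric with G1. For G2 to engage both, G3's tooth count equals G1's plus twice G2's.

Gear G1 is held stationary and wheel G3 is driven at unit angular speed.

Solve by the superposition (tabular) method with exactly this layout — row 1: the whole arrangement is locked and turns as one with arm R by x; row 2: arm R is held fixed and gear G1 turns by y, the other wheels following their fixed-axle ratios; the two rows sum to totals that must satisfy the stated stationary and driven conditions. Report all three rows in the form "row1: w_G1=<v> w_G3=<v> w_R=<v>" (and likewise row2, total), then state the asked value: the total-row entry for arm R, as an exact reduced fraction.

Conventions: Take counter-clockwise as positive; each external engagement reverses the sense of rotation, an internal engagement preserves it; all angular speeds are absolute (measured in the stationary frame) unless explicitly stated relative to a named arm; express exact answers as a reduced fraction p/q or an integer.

row1: w_G1=33/46 w_G3=33/46 w_R=33/46
row2: w_G1=-33/46 w_G3=13/46 w_R=0
total: w_G1=0 w_G3=1 w_R=33/46
asked value: 33/46

recognized (axles ride arm R): planetary set, 13/10/33 teeth
row 1 (train locked, turned with arm): all members turn x
row 2 (arm held, sun turns y): ω_ring = −(13/33)·y, ω_arm = 0
boundary: total ω_sun = x + y = 0 and total ω_ring = x − (13/33)·y = 1  ⇒  y = -33/46, x = 33/46
row 2 ring = −(13/33)·(-33/46) = 13/46
totals (row 1 + row 2): sun 33/46 + (-33/46) = 0, ring 33/46 + 13/46 = 1, arm 33/46 + 0 = 33/46
asked cell (total, arm) = 33/46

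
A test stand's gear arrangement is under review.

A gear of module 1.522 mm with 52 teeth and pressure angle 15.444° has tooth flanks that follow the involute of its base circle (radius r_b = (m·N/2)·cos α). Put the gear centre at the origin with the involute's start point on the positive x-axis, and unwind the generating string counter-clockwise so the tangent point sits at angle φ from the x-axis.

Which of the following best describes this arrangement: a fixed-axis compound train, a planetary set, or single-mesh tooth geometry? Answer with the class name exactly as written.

single-mesh tooth geometry

class = single-mesh tooth geometry [base-circle involute, m = 1.522, 52T]
classification: single-mesh tooth geometry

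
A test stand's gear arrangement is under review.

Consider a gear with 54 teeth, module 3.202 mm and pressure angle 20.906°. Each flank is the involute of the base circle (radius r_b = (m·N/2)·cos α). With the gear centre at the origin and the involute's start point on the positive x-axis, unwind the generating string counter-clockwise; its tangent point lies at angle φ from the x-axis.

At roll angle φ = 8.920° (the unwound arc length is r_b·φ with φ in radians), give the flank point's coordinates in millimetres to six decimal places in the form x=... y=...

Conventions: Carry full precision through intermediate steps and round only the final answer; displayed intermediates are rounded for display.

topology: single-mesh involute geometry — m = 3.202, N = 54
pitch radius r_p = m·N/2 = 3.202·54/2 = 86.454000
base radius r_b = r_p·cos α = 86.454000·cos 20.906° = 80.762483
roll angle φ = 8.920° = 0.15568337 rad
x = r_b·(cos φ + φ·sin φ) = 81.735294
y = r_b·(sin φ − φ·cos φ) = 0.101336

x=81.735294 y=0.101336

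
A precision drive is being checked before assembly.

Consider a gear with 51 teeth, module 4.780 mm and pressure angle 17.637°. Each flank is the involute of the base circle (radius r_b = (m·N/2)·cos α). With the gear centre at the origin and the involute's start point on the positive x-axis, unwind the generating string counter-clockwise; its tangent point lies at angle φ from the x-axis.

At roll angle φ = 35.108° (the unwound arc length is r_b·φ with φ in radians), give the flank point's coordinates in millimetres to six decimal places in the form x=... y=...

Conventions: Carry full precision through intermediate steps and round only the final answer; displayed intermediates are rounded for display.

single-mesh involute tooth geometry (51T wheel at module 4.780)
pitch radius r_p = m·N/2 = 4.780·51/2 = 121.890000
base radius r_b = r_p·cos α = 121.890000·cos 17.637° = 116.160586
roll angle φ = 35.108° = 0.61275019 rad
x = r_b·(cos φ + φ·sin φ) = 135.962945
y = r_b·(sin φ − φ·cos φ) = 8.578144

x=135.962945 y=8.578144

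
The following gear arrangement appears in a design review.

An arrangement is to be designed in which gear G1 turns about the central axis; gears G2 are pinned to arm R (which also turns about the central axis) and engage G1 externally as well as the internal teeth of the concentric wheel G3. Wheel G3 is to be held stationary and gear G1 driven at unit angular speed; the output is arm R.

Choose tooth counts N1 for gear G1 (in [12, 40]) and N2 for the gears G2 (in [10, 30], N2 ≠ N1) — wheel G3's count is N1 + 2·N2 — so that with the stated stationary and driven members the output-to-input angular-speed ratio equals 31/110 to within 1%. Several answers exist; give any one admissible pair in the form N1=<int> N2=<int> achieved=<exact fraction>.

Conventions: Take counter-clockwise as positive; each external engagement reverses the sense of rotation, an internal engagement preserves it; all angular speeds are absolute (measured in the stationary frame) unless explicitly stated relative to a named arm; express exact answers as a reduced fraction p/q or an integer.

class = planetary set [ratio 31/110 wanted; Willis about the carrier]
Willis with ω_ring = 0: ω_arm/ω_sun = N1/(N1+N3); set equal to 31/110  ⇒  N3/N1 = 1/(31/110) − 1 = 79/31
N3 = N1 + 2·N2  ⇒  N2/N1 = (N3/N1 − 1)/2 = (79/31 − 1)/2 = 24/31
smallest multiple with N1 ≥ 12 and N2 ≥ 10: k = 1  ⇒  N1 = 1·31 = 31, N2 = 1·24 = 24 (N1 ≤ 40, N2 ≤ 30, N2 ≠ N1 ✓), N3 = 31 + 2·24 = 79
check: N1/(N1+N3) with N1 = 31, N3 = 79 gives 31/110; |achieved − target| = 0 ≤ 31/11000 ✓

N1=31 N2=24 achieved=31/110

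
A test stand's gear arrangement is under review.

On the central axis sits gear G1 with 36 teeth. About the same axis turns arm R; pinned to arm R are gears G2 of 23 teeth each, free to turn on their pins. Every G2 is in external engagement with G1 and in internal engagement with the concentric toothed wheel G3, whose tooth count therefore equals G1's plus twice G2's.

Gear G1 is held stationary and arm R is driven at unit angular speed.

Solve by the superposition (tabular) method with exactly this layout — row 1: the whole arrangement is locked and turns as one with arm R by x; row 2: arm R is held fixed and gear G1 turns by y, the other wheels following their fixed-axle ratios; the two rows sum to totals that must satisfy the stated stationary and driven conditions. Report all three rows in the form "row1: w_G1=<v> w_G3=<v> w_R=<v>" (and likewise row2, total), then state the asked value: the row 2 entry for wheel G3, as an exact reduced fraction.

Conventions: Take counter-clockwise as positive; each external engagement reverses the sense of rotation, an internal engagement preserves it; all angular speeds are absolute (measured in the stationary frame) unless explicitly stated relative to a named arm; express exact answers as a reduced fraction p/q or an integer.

topology: planetary set — G1 36T / G2 23T / G3 82T, arm = carrier (Willis)
row 1 — lock + rotate with arm: ω_sun = ω_ring = ω_arm = x
row 2 (arm held, sun turns y): ω_ring = −(36/82)·y, ω_arm = 0
boundary: total ω_sun = x + y = 0 and total ω_arm = x = 1  ⇒  y = -1, x = 1
row 2 ring = −(36/82)·(-1) = 18/41
totals (row 1 + row 2): sun 1 + (-1) = 0, ring 1 + 18/41 = 59/41, arm 1 + 0 = 1
asked cell (row2, ring) = 18/41

row1: w_G1=1 w_G3=1 w_R=1
row2: w_G1=-1 w_G3=18/41 w_R=0
total: w_G1=0 w_G3=59/41 w_R=1
asked value: 18/41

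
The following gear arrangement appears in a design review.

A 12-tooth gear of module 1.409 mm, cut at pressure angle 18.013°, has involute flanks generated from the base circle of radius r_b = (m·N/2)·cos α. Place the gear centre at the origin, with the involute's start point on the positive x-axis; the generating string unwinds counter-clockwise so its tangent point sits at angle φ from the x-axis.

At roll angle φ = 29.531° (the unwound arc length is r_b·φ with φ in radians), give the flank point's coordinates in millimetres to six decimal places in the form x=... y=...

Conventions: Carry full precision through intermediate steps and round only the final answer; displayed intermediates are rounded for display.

single-mesh involute tooth geometry (12T wheel at module 1.409)
pitch radius r_p = m·N/2 = 1.409·12/2 = 8.454000
base radius r_b = r_p·cos α = 8.454000·cos 18.013° = 8.039639
roll angle φ = 29.531° = 0.51541318 rad
x = r_b·(cos φ + φ·sin φ) = 9.037627
y = r_b·(sin φ − φ·cos φ) = 0.357273

x=9.037627 y=0.357273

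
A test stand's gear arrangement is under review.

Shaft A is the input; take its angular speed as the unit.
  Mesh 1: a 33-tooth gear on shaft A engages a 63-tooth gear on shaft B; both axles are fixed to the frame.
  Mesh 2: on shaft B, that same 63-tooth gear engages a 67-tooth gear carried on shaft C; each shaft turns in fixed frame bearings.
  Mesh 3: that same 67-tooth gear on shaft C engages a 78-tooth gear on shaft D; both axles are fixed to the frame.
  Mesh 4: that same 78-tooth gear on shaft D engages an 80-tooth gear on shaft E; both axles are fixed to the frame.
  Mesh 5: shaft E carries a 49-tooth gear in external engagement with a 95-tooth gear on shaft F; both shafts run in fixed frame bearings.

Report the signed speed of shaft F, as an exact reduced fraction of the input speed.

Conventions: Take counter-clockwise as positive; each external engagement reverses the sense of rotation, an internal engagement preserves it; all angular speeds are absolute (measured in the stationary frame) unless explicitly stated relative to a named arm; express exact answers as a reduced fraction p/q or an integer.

5-mesh fixed-axis compound train (all bearings frame-fixed)
mesh 1 [33T→63T]: |ω|/ω_in = 1×33/63 = 11/21, sense flips to −
mesh 2 [63T→67T]: |ω|/ω_in = (11/21)×63/67 = 33/67, sense flips to +
mesh 3 [67T→78T]: |ω|/ω_in = (33/67)×67/78 = 11/26, sense flips to −
mesh 4 [78T→80T]: |ω|/ω_in = (11/26)×78/80 = 33/80, sense flips to +
mesh 5 [49T→95T]: |ω|/ω_in = (33/80)×49/95 = 1617/7600, sense flips to −
signed output speed (× input speed) = -1617/7600

-1617/7600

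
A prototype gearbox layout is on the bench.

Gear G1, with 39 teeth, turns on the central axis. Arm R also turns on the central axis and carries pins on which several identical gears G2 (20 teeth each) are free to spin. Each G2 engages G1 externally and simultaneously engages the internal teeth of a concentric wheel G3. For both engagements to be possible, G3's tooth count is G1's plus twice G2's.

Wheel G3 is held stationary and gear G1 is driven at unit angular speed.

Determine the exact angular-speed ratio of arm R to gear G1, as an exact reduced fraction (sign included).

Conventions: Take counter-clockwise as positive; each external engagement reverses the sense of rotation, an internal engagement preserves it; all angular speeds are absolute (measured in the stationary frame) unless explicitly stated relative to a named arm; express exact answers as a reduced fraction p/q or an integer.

topology: planetary set — G1 39T / G2 20T / G3 79T, arm = carrier (Willis)
ring teeth: 39 + 2·20 = 79
39(ω_sun−ω_arm) = −79(ω_ring−ω_arm),  ω_ring = 0, ω_sun = 1
39(1−ω_arm) = −79(0−ω_arm)  ⇒  118·ω_arm = 39  ⇒  ω_arm = 39/118
ω_out/ω_in = 39/118

39/118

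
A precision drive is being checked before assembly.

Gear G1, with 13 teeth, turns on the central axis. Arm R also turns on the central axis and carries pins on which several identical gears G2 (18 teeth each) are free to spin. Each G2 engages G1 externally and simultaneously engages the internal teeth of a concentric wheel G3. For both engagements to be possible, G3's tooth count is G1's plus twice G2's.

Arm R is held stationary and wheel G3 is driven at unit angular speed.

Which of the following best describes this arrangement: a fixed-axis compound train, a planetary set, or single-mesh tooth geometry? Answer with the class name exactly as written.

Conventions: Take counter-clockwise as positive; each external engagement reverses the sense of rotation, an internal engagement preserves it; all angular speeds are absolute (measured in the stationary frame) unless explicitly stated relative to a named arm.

planetary set (13T centre, 18T on arm, 49T internal) — Willis relation
classification: planetary set

planetary set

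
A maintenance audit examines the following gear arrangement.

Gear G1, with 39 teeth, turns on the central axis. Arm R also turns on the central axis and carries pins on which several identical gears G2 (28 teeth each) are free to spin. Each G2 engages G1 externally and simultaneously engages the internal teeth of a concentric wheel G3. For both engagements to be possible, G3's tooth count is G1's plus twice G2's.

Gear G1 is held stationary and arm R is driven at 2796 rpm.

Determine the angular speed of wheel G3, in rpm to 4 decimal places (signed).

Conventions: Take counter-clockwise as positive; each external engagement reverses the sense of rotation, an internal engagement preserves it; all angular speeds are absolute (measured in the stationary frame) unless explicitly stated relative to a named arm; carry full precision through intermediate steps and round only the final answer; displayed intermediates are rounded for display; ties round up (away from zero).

+3943.8316 rpm

recognized (axles ride arm R): planetary set, 39/28/95 teeth
normalise by the input: solve with ω_arm = 1, then scale by 2796 rpm
ring teeth: 39 + 2·28 = 95
39(ω_sun−ω_arm) = −95(ω_ring−ω_arm),  ω_sun = 0, ω_arm = 1
ω_ring = 1 − (39/95)(0−1) = 134/95
scale: ω_ring = 134/95 × 2796 rpm = +3943.8316 rpm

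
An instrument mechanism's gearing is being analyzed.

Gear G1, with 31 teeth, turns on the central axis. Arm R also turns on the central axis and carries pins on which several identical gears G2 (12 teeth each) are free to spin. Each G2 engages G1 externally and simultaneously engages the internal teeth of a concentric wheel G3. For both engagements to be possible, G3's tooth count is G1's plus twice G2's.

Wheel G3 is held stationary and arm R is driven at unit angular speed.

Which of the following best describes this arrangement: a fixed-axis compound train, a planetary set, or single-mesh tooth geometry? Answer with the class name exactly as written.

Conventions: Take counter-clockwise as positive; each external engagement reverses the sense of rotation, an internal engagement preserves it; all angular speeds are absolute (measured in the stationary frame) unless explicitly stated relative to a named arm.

recognized (axles ride arm R): planetary set, 31/12/55 teeth
classification: planetary set

planetary set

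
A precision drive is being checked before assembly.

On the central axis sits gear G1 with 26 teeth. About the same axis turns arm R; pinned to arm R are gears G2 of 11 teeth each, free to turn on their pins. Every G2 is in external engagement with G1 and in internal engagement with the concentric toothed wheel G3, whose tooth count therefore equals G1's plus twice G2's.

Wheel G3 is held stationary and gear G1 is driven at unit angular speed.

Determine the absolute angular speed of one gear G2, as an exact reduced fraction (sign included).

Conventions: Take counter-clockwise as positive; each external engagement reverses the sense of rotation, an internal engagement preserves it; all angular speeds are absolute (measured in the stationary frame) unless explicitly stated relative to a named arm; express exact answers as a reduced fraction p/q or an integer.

-13/11

class = planetary set [G3 = 26+2·11 = 48; Willis about the carrier]
ring teeth: 26 + 2·11 = 48
26(ω_sun−ω_arm) = −48(ω_ring−ω_arm),  ω_ring = 0, ω_sun = 1
26(1−ω_arm) = −48(0−ω_arm)  ⇒  74·ω_arm = 26  ⇒  ω_arm = 13/37
sun–planet mesh: 26·(1−13/37) = −11·(ω_p−ω_arm)  ⇒  ω_p−ω_arm = -624/407
ω_p = 13/37 − 624/407 = -13/11
exact speed ratio = -13/11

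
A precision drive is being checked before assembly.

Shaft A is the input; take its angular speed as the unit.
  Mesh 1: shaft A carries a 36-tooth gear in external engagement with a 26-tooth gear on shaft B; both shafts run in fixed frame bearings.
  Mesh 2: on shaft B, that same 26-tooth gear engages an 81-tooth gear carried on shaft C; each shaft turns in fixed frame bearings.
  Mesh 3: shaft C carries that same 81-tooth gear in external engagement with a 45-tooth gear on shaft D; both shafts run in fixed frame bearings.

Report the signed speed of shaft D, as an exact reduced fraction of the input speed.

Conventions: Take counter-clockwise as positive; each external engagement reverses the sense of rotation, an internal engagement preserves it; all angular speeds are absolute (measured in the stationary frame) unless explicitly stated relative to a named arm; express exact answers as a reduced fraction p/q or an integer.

-4/5

3-mesh fixed-axis compound train (all bearings frame-fixed)
mesh 1 [36T→26T]: |ω|/ω_in = 1×36/26 = 18/13, sense flips to −
mesh 2 [26T→81T]: |ω|/ω_in = (18/13)×26/81 = 4/9, sense flips to +
mesh 3 [81T→45T]: |ω|/ω_in = (4/9)×81/45 = 4/5, sense flips to −
signed output speed (× input speed) = -4/5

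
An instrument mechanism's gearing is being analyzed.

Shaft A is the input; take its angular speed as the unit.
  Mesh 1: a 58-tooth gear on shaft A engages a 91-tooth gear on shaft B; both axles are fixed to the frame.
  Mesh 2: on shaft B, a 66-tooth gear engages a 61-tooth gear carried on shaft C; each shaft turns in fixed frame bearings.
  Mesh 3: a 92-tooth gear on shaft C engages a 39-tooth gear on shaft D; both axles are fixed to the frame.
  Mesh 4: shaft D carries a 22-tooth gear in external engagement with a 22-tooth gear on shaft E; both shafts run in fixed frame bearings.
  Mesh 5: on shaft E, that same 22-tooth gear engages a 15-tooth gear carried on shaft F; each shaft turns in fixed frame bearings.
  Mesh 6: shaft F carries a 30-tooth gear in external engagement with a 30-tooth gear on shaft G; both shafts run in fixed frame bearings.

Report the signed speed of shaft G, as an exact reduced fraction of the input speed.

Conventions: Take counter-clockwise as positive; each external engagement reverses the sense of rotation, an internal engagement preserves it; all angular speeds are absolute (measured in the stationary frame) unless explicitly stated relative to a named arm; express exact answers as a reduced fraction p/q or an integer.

2582624/1082445

6-mesh fixed-axis compound train (all bearings frame-fixed)
mesh 1 [58T→91T]: |ω|/ω_in = 1×58/91 = 58/91, sense flips to −
mesh 2 [66T→61T]: |ω|/ω_in = (58/91)×66/61 = 3828/5551, sense flips to +
mesh 3 [92T→39T]: |ω|/ω_in = (3828/5551)×92/39 = 117392/72163, sense flips to −
mesh 4 [22T→22T]: |ω|/ω_in = (117392/72163)×22/22 = 117392/72163, sense flips to +
mesh 5 [22T→15T]: |ω|/ω_in = (117392/72163)×22/15 = 2582624/1082445, sense flips to −
mesh 6 [30T→30T]: |ω|/ω_in = (2582624/1082445)×30/30 = 2582624/1082445, sense flips to +
signed output speed (× input speed) = 2582624/1082445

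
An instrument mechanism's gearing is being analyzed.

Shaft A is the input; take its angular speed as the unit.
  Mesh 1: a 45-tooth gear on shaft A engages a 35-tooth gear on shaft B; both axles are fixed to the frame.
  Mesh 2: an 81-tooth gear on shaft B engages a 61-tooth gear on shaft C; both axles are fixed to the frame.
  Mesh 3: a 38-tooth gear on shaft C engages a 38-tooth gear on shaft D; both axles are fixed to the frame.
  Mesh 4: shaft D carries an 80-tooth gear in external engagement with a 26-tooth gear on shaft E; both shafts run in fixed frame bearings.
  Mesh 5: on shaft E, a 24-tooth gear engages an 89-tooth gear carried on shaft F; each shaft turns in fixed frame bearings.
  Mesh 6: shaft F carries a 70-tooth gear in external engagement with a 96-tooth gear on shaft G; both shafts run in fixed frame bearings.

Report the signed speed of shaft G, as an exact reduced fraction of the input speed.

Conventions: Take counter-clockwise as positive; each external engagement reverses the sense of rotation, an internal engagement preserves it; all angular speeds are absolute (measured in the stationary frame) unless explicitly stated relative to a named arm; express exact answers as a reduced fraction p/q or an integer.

72900/70577

6-mesh fixed-axis compound train (all bearings frame-fixed)
mesh 1 [45T→35T]: |ω|/ω_in = 1×45/35 = 9/7, sense flips to −
mesh 2 [81T→61T]: |ω|/ω_in = (9/7)×81/61 = 729/427, sense flips to +
mesh 3 [38T→38T]: |ω|/ω_in = (729/427)×38/38 = 729/427, sense flips to −
mesh 4 [80T→26T]: |ω|/ω_in = (729/427)×80/26 = 29160/5551, sense flips to +
mesh 5 [24T→89T]: |ω|/ω_in = (29160/5551)×24/89 = 699840/494039, sense flips to −
mesh 6 [70T→96T]: |ω|/ω_in = (699840/494039)×70/96 = 72900/70577, sense flips to +
signed output speed (× input speed) = 72900/70577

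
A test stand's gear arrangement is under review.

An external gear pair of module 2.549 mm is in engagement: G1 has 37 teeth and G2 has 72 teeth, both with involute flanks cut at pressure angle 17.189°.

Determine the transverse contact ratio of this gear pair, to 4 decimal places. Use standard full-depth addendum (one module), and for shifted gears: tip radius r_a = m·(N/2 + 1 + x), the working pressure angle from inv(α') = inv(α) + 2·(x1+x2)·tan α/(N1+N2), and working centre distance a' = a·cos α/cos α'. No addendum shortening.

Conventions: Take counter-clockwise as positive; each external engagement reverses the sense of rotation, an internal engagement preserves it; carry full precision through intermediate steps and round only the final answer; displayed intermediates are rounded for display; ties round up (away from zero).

topology: single-mesh involute geometry — m = 2.549, 37T/72T pair
base radii: r_b1 = 45.050260, r_b2 = 87.665372
tip radii: r_a1 = 49.705500, r_a2 = 94.313000
no profile shift: α' = α, a' = a
action lengths: √(r_a1²−r_b1²) = 21.002637, √(r_a2²−r_b2²) = 34.781095
base pitch p_b = π·m·cos α = 7.650247
CR = (21.002637 + 34.781095 − 138.920500·sin 17.18900°)/7.650247 = 1.925337
contact ratio ≈ 1.9253

1.9253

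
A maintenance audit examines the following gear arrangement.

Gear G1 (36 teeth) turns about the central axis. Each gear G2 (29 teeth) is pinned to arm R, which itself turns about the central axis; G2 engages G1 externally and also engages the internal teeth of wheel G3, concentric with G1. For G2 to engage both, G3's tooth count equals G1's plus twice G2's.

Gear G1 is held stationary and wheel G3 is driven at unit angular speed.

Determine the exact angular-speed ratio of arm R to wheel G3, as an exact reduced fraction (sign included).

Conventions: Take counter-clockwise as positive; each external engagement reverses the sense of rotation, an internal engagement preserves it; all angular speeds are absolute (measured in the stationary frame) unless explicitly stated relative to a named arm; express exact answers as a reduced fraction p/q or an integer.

47/65

class = planetary set [G3 = 36+2·29 = 94; Willis about the carrier]
ring teeth: 36 + 2·29 = 94
36(ω_sun−ω_arm) = −94(ω_ring−ω_arm),  ω_sun = 0, ω_ring = 1
36(0−ω_arm) = −94(1−ω_arm)  ⇒  130·ω_arm = 94  ⇒  ω_arm = 47/65
ω_out/ω_in = 47/65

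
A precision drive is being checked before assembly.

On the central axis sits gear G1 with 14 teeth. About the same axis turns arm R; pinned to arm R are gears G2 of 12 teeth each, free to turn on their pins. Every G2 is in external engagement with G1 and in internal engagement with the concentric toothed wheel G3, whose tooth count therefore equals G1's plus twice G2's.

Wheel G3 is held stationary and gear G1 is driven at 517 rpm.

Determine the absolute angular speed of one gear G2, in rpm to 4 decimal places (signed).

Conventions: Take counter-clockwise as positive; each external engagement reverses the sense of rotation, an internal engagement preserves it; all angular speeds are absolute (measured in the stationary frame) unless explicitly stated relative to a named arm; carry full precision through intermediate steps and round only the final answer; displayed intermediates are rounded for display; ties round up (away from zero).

topology: planetary set — G1 14T / G2 12T / G3 38T, arm = carrier (Willis)
normalise by the input: solve with ω_sun = 1, then scale by 517 rpm
ring teeth: 14 + 2·12 = 38
14(ω_sun−ω_arm) = −38(ω_ring−ω_arm),  ω_ring = 0, ω_sun = 1
14(1−ω_arm) = −38(0−ω_arm)  ⇒  52·ω_arm = 14  ⇒  ω_arm = 7/26
sun–planet mesh: 14·(1−7/26) = −12·(ω_p−ω_arm)  ⇒  ω_p−ω_arm = -133/156
ω_p = 7/26 − 133/156 = -7/12
scale: ω_p = -7/12 × 517 rpm = -301.5833 rpm

-301.5833 rpm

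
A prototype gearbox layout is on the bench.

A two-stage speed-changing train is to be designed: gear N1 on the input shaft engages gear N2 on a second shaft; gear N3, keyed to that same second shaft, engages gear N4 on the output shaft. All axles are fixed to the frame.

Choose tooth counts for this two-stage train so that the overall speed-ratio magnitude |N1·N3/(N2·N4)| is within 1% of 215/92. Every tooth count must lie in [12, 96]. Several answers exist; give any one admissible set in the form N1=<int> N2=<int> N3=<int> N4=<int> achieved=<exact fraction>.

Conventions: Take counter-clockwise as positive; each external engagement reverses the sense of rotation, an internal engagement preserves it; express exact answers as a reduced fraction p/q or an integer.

class = fixed-axis compound train [2-stage, 215/92 wanted]
target = 215/92 in lowest terms: an exact hit needs N1·N3 = k·215 and N2·N4 = k·92 for one integer k, every count in [12, 96]; additionally prefer no 1:1 stage (N1 ≠ N2, N3 ≠ N4)
k = 1…2: no 1:1-free in-range split of k·215 and k·92 into factor pairs; take k = 3
k = 3: N1·N3 = 645 = 15·43, N2·N4 = 276 = 12·23
achieved = 15·43/(12·23) = 215/92; |achieved − target| = 0 ≤ 43/1840 ✓

N1=15 N2=12 N3=43 N4=23 achieved=215/92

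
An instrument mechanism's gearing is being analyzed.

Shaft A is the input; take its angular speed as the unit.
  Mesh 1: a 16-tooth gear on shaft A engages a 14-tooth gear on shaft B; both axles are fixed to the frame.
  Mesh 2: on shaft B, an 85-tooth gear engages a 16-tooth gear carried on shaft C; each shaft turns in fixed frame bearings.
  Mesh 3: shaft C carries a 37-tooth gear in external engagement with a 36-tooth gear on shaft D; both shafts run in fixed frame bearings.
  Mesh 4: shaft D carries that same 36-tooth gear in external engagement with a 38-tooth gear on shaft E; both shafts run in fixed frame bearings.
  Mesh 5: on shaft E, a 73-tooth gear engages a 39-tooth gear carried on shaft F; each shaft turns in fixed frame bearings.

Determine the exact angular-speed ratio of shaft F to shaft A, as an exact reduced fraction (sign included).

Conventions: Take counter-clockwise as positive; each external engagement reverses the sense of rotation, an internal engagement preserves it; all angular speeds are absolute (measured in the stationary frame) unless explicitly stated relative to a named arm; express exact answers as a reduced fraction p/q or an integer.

class = fixed-axis compound train [5 meshes; 5 ratios multiply, 5 sense flips]
mesh 1 [16T→14T]: running ratio 8/7, sense −
mesh 2 [85T→16T]: running ratio 85/14, sense +
mesh 3 [37T→36T]: running ratio 3145/504, sense −
mesh 4 [36T→38T]: running ratio 3145/532, sense +
mesh 5 [73T→39T]: running ratio 229585/20748, sense −
ω_out/ω_in = -229585/20748

-229585/20748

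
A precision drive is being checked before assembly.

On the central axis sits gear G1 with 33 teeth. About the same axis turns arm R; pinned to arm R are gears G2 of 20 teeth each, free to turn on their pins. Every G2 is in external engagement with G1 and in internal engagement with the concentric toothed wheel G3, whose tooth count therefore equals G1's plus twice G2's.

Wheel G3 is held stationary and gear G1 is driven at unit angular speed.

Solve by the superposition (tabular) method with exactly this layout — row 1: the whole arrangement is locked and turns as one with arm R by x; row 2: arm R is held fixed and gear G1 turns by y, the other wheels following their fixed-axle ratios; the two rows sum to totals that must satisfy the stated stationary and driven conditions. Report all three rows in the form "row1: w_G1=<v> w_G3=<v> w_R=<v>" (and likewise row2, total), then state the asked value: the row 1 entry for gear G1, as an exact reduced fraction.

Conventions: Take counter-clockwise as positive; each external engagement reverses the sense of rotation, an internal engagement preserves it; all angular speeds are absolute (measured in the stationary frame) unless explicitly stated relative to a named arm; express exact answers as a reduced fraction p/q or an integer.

row1: w_G1=33/106 w_G3=33/106 w_R=33/106
row2: w_G1=73/106 w_G3=-33/106 w_R=0
total: w_G1=1 w_G3=0 w_R=33/106
asked value: 33/106

planetary set (33T centre, 20T on arm, 73T internal) — Willis relation
superposition row 1 [locked train]: every member turns x
row 2 — arm fixed, fixed-axis ratios: sun y, ring −(33/73)·y, arm 0
boundary: total ω_ring = x − (33/73)·y = 0 and total ω_sun = x + y = 1  ⇒  y = 73/106, x = 33/106
row 2 ring = −(33/73)·73/106 = -33/106
totals (row 1 + row 2): sun 33/106 + 73/106 = 1, ring 33/106 + (-33/106) = 0, arm 33/106 + 0 = 33/106
asked cell (row1, sun) = 33/106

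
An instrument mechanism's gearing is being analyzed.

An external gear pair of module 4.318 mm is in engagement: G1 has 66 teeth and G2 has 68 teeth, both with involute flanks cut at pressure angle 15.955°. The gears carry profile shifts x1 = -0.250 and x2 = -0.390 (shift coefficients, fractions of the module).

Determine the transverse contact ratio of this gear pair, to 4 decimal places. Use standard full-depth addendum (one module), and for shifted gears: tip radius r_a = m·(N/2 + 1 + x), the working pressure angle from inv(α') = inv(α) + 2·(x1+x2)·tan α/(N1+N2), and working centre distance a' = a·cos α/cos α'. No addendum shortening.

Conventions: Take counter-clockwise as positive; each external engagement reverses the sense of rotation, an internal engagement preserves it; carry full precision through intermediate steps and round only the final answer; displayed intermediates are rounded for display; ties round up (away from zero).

2.3600

single-mesh involute tooth geometry (66T engaging 68T at module 4.318)
base radii: r_b1 = 137.004830, r_b2 = 141.156491
tip radii: r_a1 = 145.732500, r_a2 = 149.445980
inv(α') = inv(15.955°) + 2·(-0.250-0.390)·tan α/(66+68) = 0.00469738  ⇒  α' = 13.73247°
a' = a·cos α / cos α' = 289.3060·cos 15.955°/cos 13.73247° = 286.346612
action lengths: √(r_a1²−r_b1²) = 49.675328, √(r_a2²−r_b2²) = 49.081014
base pitch p_b = π·m·cos α = 13.042829
CR = (49.675328 + 49.081014 − 286.346612·sin 13.73247°)/13.042829 = 2.359986
contact ratio ≈ 2.3600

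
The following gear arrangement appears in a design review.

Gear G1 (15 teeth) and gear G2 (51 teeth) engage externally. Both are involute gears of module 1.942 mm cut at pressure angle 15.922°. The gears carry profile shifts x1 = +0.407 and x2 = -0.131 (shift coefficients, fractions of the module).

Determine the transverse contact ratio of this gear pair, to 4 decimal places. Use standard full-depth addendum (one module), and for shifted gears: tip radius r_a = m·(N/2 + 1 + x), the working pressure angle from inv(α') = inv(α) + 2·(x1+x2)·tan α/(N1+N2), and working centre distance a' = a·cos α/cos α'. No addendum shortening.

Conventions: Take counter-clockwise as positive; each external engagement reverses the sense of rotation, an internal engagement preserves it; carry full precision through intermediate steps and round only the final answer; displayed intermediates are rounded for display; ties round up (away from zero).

1.6390

single-mesh involute tooth geometry (15T engaging 51T at module 1.942)
base radii: r_b1 = 14.006229, r_b2 = 47.621179
tip radii: r_a1 = 17.297394, r_a2 = 51.208598
inv(α') = inv(15.922°) + 2·(+0.407-0.131)·tan α/(15+51) = 0.00976726  ⇒  α' = 17.44280°
a' = a·cos α / cos α' = 64.0860·cos 15.922°/cos 17.44280° = 64.597829
action lengths: √(r_a1²−r_b1²) = 10.150142, √(r_a2²−r_b2²) = 18.829335
base pitch p_b = π·m·cos α = 5.866915
CR = (10.150142 + 18.829335 − 64.597829·sin 17.44280°)/5.866915 = 1.639031
contact ratio ≈ 1.6390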